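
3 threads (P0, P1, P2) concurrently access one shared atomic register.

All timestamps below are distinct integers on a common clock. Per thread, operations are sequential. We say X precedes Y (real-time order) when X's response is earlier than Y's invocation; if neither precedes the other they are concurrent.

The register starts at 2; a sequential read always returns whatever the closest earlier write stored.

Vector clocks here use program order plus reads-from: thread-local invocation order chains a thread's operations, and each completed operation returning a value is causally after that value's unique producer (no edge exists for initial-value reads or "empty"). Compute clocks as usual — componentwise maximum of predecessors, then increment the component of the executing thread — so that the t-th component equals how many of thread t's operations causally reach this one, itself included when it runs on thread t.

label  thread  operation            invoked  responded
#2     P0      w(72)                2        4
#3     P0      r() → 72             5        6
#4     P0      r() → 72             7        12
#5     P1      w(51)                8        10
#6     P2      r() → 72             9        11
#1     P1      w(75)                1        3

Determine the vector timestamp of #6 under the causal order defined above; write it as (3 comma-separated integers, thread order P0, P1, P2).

(1, 0, 1)

invoked at 1, #1 has no predecessors; its own P1 bump gives (0, 1, 0)
invoked at 2, #2 has no predecessors; its own P0 bump gives (1, 0, 0)
#5, invoked 8, takes VC(#1)=(0, 1, 0) under max, adds 1 for P1 → (0, 2, 0)
#6, invoked 9, takes VC(#2)=(1, 0, 0) under max, adds 1 for P2 → (1, 0, 1)
#3, invoked 5, takes VC(#2)=(1, 0, 0) under max, adds 1 for P0 → (2, 0, 0)
#4, invoked 7, takes VC(#2)=(1, 0, 0), VC(#3)=(2, 0, 0) under max, adds 1 for P0 → (3, 0, 0)
target: VC(#6) = (1, 0, 1)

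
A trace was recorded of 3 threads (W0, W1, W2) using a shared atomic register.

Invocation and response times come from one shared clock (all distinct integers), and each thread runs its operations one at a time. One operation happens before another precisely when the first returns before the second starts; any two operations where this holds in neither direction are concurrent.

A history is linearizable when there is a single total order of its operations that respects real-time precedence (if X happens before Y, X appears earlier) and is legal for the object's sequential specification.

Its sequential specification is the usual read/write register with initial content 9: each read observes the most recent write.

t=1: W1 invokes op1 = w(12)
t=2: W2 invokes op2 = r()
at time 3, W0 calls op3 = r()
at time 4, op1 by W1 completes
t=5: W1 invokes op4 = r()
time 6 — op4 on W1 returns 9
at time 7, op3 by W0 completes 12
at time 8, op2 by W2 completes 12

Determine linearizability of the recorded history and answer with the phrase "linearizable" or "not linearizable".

prefix check: 1..5 passes, 1..6 fails once op4's time-6 response joins
exactly one order of the 2 completed ops respects real time; the atomic register replay fails
no completion choice of the 2 pending operations (op2, op3) rescues it — every subset was tried
e.g. op1, op4 (pending dropped): illegal at step 2, since op4 r() → 9 cannot apply there

not linearizable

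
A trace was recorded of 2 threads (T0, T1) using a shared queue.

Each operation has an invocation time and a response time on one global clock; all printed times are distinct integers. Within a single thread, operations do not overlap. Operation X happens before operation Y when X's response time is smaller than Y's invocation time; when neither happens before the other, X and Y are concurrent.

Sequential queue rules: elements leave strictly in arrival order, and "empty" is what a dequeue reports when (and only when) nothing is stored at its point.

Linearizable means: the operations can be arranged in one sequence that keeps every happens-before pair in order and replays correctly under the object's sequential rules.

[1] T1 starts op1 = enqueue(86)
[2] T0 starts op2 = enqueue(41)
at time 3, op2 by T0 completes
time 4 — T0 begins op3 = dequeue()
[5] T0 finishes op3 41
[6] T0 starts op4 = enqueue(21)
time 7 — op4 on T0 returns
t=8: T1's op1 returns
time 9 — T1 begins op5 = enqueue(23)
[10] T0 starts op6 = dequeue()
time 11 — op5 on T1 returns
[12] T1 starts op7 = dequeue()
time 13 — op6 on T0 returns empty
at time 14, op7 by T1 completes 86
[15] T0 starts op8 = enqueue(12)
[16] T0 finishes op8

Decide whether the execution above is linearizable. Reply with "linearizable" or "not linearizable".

not linearizable

already the first 13 events (up to op6's response at time 13) admit no linearization; the first 12 still do
all 8 real-time-respecting orders fail — 6 completed queue operations, no legal replay
every completion of the 1 pending operation (op7) was checked; none linearizes
sample order op1, op2, op3, op4, op5, op6 (pending dropped) stalls at step 3 — op3 dequeue() → 41 has no legal effect
sample order op1, op2, op3, op4, op6, op5 (pending dropped) stalls at step 3 — op3 dequeue() → 41 has no legal effect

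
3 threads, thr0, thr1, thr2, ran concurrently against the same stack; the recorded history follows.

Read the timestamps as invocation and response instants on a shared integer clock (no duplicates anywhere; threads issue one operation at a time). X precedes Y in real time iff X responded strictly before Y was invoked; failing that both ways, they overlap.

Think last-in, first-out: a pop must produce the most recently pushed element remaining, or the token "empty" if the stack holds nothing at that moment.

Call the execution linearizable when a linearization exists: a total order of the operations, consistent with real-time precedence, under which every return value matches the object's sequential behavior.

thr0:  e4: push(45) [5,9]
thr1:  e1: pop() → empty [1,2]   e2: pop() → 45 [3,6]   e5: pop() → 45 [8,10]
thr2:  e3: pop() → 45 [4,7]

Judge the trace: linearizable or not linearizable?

the violation lands at event 7, e3's response at time 7: events 1..6 linearize, events 1..7 do not
2 orders of the 3 completed stack ops respect real time; none is legal
completion choices over the 1 pending operation (e4) were checked; none helps
take e1, e2, e3 (pending dropped): step 2 already fails, because e2 pop() → 45 cannot occur there
take e1, e3, e2 (pending dropped): step 2 already fails, because e3 pop() → 45 cannot occur there

not linearizable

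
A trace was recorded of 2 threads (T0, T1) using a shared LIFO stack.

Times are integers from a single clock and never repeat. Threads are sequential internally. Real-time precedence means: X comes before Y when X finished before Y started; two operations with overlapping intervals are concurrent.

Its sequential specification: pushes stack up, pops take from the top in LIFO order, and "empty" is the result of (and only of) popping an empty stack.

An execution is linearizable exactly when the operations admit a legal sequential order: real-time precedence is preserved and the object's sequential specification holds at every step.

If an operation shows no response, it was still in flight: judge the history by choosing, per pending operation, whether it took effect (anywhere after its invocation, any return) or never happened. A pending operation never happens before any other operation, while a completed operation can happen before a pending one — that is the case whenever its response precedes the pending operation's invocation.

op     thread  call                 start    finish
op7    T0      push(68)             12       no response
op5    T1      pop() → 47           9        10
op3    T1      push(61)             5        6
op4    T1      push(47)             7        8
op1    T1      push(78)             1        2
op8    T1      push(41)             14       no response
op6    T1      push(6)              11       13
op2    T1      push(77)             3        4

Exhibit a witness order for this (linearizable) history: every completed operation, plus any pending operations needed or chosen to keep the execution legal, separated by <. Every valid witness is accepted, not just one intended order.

1. op1 push(78), leaving stack <78>
2. op2 push(77), leaving stack <78,77>
3. op3 push(61), leaving stack <78,77,61>
4. op4 push(47), leaving stack <78,77,61,47>
5. op5 pop() → 47, leaving stack <78,77,61>
6. op6 push(6), leaving stack <78,77,61,6>

op1 < op2 < op3 < op4 < op5 < op6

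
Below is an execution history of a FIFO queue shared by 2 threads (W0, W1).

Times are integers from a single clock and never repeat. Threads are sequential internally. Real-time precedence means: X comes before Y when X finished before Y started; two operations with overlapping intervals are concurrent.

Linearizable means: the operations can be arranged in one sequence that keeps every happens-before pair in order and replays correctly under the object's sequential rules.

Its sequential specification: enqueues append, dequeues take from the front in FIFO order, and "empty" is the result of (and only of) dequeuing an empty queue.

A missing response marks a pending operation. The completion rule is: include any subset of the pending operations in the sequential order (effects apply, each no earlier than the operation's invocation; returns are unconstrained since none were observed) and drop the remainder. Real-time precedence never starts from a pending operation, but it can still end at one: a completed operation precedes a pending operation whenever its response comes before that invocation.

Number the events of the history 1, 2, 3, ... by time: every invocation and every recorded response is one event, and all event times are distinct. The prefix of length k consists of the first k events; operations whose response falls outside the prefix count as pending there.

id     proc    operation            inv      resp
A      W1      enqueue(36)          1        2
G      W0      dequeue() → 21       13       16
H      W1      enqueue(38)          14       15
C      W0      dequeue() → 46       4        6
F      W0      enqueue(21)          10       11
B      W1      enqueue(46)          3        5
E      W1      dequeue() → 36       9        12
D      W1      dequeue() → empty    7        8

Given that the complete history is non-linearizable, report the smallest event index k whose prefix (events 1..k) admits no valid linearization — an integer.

6

events 1..5 are linearizable, e.g. via A, B:
1. A enqueue(36), leaving queue <36>
2. B enqueue(46), leaving queue <36,46>
adding event 6 (C responds at 6) leaves no legal real-time order
take A, B, C: step 3 already fails, because C dequeue() → 46 cannot occur there
take A, C, B: step 2 already fails, because C dequeue() → 46 cannot occur there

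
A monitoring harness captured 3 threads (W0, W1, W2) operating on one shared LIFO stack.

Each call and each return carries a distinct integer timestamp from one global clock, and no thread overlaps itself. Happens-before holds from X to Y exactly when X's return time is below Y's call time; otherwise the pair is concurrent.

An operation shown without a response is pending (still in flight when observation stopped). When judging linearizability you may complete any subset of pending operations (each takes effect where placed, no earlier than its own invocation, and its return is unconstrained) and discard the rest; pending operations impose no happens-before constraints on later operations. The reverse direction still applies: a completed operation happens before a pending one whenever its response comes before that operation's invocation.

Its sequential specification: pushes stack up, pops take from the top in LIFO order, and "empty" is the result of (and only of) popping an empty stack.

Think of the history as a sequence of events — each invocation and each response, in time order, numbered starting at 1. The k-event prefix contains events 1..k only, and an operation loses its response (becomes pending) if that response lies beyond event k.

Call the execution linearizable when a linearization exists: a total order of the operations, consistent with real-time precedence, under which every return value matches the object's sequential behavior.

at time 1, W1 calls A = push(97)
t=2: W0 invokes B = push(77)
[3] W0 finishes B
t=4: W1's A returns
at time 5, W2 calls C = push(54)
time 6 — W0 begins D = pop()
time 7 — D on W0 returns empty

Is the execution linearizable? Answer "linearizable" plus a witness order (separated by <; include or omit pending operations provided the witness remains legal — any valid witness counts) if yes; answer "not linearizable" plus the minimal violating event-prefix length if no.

not linearizable — minimal violating prefix: 7 events

cut after 6 events: linearizable; cut after 7 events (D responds, time 7): not linearizable
3 completed operations, 2 real-time-consistent orders — every LIFO stack replay fails
including or dropping the 1 pending operation (C) in any combination fails
take A, B, D (pending dropped): step 3 already fails, because D pop() → empty cannot occur there
take B, A, D (pending dropped): step 3 already fails, because D pop() → empty cannot occur there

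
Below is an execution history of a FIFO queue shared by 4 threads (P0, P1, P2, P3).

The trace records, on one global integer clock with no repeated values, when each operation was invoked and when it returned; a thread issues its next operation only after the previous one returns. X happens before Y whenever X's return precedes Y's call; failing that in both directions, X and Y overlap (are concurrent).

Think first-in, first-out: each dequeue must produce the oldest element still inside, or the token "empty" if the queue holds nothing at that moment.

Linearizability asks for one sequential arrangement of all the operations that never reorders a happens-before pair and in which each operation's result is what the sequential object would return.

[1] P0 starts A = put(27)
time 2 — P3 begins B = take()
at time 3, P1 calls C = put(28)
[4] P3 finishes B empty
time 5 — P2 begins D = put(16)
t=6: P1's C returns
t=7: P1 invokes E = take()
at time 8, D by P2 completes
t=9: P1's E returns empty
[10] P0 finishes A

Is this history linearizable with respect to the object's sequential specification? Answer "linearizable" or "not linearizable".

not linearizable

prefix check: 1..8 passes, 1..9 fails once E's time-9 response joins
the 4 completed operations admit 5 real-time orders; each fails the FIFO queue replay
including or dropping the 1 pending operation (A) in any combination fails
one such order, B, C, D, E (pending dropped), breaks at step 4 where E take() → empty is illegal
one such order, B, C, E, D (pending dropped), breaks at step 3 where E take() → empty is illegal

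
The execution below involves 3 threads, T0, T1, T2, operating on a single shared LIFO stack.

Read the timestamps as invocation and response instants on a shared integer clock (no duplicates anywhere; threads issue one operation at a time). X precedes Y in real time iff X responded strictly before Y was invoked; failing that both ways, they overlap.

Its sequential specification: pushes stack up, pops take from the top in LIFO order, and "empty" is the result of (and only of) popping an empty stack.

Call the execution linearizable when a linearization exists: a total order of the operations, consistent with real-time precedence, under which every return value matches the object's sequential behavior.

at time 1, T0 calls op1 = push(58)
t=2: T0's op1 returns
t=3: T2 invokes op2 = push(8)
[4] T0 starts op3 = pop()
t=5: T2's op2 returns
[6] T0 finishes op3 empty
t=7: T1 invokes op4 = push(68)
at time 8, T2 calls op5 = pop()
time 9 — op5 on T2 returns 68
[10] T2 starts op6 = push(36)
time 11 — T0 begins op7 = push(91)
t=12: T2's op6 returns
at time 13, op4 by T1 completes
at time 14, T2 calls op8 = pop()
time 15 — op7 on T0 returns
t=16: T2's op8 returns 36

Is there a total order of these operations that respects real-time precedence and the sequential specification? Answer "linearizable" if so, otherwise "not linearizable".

not linearizable

events 1..5 are fine; event 6 — the response of op3 at time 6 — makes the prefix non-linearizable
all 2 real-time-respecting orders fail — 3 completed LIFO stack operations, no legal replay
e.g. op1, op2, op3: illegal at step 3, since op3 pop() → empty cannot apply there
e.g. op1, op3, op2: illegal at step 2, since op3 pop() → empty cannot apply there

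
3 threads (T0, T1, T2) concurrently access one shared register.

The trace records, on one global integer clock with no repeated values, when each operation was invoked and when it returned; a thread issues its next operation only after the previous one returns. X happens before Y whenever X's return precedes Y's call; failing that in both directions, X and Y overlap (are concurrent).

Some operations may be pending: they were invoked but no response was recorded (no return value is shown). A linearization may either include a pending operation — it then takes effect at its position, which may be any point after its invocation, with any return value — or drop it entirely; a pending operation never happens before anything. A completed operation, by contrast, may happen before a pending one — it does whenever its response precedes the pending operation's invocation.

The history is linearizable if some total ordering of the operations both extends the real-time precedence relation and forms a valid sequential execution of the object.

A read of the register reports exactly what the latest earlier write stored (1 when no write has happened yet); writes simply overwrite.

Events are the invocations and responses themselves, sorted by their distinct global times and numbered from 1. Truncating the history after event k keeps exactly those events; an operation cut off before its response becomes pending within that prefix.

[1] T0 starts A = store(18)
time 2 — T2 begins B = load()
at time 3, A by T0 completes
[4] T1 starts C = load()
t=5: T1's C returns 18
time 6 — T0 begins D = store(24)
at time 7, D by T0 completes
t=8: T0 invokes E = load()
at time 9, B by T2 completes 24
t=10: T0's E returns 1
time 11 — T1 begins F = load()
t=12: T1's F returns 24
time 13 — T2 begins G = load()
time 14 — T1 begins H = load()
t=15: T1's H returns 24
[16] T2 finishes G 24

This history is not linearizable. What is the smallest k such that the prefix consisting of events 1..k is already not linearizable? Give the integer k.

10

events 1..9 are linearizable; a witness order is A, C, D, B:
1. A store(18), leaving value 18
2. C load() → 18, leaving value 18
3. D store(24), leaving value 24
4. B load() → 24, leaving value 24
adding event 10 (E responds at 10) leaves no legal real-time order
for example A, B, C, D, E fails at step 2: B load() → 24 is not legal there
for example A, C, B, D, E fails at step 3: B load() → 24 is not legal there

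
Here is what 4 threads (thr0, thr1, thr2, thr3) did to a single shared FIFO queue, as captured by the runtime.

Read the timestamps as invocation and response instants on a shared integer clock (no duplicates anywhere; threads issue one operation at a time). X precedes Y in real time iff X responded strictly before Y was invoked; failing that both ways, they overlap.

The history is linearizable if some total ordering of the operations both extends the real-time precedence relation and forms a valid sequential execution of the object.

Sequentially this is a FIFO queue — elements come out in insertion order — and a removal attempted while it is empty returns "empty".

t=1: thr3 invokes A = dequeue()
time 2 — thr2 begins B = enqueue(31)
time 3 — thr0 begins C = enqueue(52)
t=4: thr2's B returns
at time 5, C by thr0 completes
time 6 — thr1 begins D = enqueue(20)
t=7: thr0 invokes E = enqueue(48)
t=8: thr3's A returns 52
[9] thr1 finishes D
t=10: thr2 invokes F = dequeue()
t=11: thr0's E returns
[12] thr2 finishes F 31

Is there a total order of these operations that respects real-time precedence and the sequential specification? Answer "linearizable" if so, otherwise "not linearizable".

witness order: C, A, B, D, E, F
1. C enqueue(52), leaving queue <52>
2. A dequeue() → 52, leaving queue <>
3. B enqueue(31), leaving queue <31>
4. D enqueue(20), leaving queue <31,20>
5. E enqueue(48), leaving queue <31,20,48>
6. F dequeue() → 31, leaving queue <20,48>

linearizable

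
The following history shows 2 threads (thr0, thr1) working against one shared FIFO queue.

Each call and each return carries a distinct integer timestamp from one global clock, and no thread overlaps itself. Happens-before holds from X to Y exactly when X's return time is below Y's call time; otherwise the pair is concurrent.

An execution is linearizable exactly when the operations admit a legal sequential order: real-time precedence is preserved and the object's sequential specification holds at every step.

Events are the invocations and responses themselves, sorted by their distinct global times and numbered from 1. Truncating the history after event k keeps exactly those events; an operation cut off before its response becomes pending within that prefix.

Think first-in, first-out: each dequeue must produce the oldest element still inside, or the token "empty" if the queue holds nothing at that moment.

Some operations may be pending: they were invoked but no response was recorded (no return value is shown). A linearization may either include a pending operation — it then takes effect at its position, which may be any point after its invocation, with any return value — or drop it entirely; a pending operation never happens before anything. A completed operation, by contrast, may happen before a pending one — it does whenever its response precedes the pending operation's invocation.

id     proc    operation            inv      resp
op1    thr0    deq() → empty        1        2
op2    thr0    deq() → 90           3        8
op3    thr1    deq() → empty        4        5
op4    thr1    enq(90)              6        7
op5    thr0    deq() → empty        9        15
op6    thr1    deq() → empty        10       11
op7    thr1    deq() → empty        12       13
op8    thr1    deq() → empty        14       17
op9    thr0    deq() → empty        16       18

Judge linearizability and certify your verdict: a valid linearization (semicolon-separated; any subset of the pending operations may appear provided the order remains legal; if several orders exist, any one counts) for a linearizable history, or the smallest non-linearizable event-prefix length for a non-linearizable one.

1. op1 deq() → empty, leaving queue <>
2. op3 deq() → empty, leaving queue <>
3. op4 enq(90), leaving queue <90>
4. op2 deq() → 90, leaving queue <>
5. op5 deq() → empty, leaving queue <>
6. op6 deq() → empty, leaving queue <>
7. op7 deq() → empty, leaving queue <>
8. op8 deq() → empty, leaving queue <>
9. op9 deq() → empty, leaving queue <>

linearizable — witness: op1; op3; op4; op2; op5; op6; op7; op8; op9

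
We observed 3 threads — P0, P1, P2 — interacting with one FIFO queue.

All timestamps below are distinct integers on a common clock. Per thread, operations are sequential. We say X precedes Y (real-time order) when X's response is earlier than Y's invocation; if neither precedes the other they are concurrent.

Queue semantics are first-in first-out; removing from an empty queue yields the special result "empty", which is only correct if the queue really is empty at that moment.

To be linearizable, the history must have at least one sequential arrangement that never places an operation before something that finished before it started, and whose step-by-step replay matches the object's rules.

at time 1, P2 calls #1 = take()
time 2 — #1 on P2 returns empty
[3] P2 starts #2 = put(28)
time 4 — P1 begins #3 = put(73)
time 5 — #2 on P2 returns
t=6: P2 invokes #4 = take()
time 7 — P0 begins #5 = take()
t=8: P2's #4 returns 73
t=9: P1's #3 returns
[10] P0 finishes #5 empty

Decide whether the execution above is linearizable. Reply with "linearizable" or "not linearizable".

not linearizable

prefix check: 1..9 passes, 1..10 fails once #5's time-10 response joins
8 orders of the 5 completed FIFO queue ops respect real time; none is legal
sample order #1, #2, #3, #4, #5 stalls at step 4 — #4 take() → 73 has no legal effect
sample order #1, #2, #3, #5, #4 stalls at step 4 — #5 take() → empty has no legal effect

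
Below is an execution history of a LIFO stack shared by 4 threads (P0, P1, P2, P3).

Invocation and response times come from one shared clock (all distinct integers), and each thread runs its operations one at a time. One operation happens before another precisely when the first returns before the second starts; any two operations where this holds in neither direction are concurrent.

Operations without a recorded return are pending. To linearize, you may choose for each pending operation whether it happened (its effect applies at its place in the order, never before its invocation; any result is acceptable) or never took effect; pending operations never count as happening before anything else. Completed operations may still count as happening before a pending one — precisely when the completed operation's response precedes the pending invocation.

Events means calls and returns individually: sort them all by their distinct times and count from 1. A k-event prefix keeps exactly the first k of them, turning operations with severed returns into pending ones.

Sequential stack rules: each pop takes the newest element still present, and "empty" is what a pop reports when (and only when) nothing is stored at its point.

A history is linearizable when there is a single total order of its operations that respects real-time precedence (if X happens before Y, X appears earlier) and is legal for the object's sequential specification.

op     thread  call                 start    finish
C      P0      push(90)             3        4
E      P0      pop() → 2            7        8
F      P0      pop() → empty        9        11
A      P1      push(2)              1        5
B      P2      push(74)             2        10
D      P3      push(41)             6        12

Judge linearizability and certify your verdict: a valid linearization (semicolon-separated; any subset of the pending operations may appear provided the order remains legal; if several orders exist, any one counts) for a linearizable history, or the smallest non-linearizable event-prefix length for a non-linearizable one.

the violation lands at event 11, F's response at time 11: events 1..10 linearize, events 1..11 do not
all 10 real-time-respecting orders fail — 5 completed LIFO stack operations, no legal replay
no escape via the 1 pending operation (D): every completion choice fails
one such order, A, B, C, E, F (pending dropped), breaks at step 4 where E pop() → 2 is illegal
one such order, A, C, B, E, F (pending dropped), breaks at step 4 where E pop() → 2 is illegal

not linearizable — minimal violating prefix: 11 events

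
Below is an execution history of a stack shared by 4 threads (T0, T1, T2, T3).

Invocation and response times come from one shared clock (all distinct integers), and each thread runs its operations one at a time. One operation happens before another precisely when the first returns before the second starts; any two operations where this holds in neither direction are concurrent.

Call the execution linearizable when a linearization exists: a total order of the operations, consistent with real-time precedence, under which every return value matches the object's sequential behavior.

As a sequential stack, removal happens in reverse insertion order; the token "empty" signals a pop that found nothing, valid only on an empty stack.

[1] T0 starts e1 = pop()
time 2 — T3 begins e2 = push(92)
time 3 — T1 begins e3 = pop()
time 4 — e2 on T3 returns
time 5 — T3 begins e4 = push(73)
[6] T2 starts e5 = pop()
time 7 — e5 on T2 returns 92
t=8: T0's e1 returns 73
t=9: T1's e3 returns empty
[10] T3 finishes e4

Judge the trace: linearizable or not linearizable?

linearizable

witness order: e2, e4, e1, e5, e3
step 1: e2 push(92) — stack <92>
step 2: e4 push(73) — stack <92,73>
step 3: e1 pop() → 73 — stack <92>
step 4: e5 pop() → 92 — stack <>
step 5: e3 pop() → empty — stack <>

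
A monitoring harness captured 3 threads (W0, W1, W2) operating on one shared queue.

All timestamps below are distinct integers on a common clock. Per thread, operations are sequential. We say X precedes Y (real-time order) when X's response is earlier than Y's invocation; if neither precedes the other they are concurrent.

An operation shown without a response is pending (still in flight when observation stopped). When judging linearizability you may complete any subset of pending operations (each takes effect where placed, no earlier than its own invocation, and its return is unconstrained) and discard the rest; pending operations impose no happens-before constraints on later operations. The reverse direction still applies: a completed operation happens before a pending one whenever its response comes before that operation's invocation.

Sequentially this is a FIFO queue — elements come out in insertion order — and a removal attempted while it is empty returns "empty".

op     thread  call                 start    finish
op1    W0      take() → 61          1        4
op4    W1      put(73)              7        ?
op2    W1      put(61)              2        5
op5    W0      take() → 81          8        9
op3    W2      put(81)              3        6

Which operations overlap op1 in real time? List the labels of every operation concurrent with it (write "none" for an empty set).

concurrent with op1 ([1,4]): every op whose interval crosses 1..4
op2 [2,5]: concurrent
op3 [3,6]: concurrent
op4 [7,…): after
op5 [8,9]: after

op2, op3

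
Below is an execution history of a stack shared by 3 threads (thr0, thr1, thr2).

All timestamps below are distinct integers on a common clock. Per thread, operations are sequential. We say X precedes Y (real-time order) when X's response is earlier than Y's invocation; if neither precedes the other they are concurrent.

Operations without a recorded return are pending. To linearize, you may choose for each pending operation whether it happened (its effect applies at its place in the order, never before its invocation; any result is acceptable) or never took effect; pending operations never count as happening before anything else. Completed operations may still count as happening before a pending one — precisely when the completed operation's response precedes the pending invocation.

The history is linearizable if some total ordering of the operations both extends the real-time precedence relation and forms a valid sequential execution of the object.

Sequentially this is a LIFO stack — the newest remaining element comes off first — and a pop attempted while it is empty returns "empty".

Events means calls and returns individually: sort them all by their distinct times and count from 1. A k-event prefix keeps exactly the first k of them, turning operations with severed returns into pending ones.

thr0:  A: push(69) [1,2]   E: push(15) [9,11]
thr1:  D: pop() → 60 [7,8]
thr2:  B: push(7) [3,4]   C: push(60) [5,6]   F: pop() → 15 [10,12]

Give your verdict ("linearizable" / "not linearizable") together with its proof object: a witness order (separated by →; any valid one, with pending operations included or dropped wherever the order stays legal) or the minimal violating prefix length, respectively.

step 1: A push(69) — stack <69>
step 2: B push(7) — stack <69,7>
step 3: C push(60) — stack <69,7,60>
step 4: D pop() → 60 — stack <69,7>
step 5: E push(15) — stack <69,7,15>
step 6: F pop() → 15 — stack <69,7>

linearizable — witness: A → B → C → D → E → F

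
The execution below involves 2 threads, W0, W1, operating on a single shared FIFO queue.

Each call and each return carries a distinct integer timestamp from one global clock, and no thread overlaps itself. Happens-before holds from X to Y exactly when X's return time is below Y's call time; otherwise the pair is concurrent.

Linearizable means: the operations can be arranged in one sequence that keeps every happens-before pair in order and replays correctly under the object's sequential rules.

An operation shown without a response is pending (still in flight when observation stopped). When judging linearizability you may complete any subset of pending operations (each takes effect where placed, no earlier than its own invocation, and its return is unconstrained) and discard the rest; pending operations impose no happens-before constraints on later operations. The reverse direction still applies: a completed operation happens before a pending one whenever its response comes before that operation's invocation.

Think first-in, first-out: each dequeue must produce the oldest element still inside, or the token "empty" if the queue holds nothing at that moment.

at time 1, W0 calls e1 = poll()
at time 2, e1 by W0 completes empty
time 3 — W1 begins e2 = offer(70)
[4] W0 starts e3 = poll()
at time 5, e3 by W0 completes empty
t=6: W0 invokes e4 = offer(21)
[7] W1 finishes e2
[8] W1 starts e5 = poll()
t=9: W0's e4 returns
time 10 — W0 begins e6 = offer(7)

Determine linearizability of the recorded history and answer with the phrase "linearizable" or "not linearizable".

one valid linearization: e1, e3, e2, e4
step 1: e1 poll() → empty — queue <>
step 2: e3 poll() → empty — queue <>
step 3: e2 offer(70) — queue <70>
step 4: e4 offer(21) — queue <70,21>

linearizable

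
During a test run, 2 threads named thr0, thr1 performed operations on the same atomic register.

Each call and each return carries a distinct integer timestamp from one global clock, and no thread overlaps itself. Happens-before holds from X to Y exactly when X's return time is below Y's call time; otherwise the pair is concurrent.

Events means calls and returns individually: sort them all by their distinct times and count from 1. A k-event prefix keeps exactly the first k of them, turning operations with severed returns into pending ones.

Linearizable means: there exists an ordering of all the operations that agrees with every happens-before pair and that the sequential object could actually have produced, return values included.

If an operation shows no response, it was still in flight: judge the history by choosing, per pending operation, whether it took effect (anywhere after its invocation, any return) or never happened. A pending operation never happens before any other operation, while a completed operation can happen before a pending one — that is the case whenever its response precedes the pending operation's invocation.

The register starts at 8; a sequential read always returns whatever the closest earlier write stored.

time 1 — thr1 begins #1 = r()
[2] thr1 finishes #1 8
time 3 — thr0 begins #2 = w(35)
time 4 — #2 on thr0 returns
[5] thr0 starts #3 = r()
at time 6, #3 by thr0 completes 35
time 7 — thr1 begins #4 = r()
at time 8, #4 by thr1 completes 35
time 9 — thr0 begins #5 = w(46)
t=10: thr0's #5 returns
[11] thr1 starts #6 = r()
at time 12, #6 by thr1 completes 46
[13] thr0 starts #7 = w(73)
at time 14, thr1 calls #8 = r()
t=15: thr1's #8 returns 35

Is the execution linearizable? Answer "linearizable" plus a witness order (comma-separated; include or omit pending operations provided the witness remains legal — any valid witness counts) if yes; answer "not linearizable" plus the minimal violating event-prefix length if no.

prefix check: 1..14 passes, 1..15 fails once #8's time-15 response joins
a single order respects real time; the 7 completed atomic register operations fail replay along it
include/drop combinations of the 1 pending operation (#7) were all tried; none helps
e.g. #1, #2, #3, #4, #5, #6, #8 (pending dropped): illegal at step 7, since #8 r() → 35 cannot apply there

not linearizable — minimal violating prefix: 15 events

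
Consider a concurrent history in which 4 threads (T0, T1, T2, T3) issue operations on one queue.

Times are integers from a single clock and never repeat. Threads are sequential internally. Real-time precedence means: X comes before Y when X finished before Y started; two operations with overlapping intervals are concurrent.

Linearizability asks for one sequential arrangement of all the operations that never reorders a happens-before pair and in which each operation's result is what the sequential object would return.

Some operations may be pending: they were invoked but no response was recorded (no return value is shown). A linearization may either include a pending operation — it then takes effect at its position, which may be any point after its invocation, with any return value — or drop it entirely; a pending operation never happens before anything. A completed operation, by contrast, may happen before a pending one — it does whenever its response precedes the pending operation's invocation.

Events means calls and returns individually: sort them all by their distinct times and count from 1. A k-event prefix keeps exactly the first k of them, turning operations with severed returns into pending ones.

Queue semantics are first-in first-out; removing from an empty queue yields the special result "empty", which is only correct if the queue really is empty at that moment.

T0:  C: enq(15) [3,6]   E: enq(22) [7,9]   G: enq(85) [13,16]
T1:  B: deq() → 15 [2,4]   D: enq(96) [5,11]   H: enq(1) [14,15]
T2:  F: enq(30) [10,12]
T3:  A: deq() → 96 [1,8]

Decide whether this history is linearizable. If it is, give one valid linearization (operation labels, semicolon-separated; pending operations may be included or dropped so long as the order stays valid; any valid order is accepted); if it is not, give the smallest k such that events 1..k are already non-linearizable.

linearizable — witness: C; B; D; A; E; F; G; H

step 1: C enq(15) — queue <15>
step 2: B deq() → 15 — queue <>
step 3: D enq(96) — queue <96>
step 4: A deq() → 96 — queue <>
step 5: E enq(22) — queue <22>
step 6: F enq(30) — queue <22,30>
step 7: G enq(85) — queue <22,30,85>
step 8: H enq(1) — queue <22,30,85,1>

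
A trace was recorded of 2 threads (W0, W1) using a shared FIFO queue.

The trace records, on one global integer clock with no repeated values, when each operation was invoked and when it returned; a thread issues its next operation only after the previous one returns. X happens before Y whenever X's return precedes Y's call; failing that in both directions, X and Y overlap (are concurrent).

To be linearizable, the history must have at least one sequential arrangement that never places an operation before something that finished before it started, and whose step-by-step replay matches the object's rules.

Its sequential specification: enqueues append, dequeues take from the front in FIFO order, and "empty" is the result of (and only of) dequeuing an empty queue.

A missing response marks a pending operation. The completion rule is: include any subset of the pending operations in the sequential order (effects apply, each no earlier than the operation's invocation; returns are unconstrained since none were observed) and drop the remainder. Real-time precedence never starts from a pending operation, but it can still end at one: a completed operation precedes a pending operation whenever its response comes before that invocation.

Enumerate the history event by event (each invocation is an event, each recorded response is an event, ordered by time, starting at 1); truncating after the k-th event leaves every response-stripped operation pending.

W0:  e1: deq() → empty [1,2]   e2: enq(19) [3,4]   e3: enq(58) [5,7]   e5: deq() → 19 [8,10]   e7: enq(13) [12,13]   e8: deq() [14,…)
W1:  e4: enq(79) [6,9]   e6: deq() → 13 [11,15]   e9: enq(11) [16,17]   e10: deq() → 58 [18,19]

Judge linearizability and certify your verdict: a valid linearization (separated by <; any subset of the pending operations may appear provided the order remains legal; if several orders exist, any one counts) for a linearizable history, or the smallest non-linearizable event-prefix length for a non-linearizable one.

not linearizable — minimal violating prefix: 15 events

cut after 14 events: linearizable; cut after 15 events (e6 responds, time 15): not linearizable
real-time-consistent orders of the 7 completed operations: 6 — all fail the FIFO queue replay
include/drop combinations of the 1 pending operation (e8) were all tried; none helps
take e1, e2, e3, e4, e5, e6, e7 (pending dropped): step 6 already fails, because e6 deq() → 13 cannot occur there
take e1, e2, e3, e4, e5, e7, e6 (pending dropped): step 7 already fails, because e6 deq() → 13 cannot occur there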